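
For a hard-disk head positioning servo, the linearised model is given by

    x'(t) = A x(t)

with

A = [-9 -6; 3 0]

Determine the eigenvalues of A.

det(sI - A) = s^2 - (tr A)s + det A, with tr A = (-9) + 0 = -9 and det A = (-9)·0 - (-6)·3 = 0 - (-18) = 18.
So p(s) = det(sI - A) = s^2 + 9s + 18.
Factor s^2 + 9s + 18: two numbers with sum -9 and product 18 are -3 and -6, so s^2 + 9s + 18 = (s + 3)(s + 6).
Hence p(s) = (s + 3) (s + 6), with roots -6, -3.
All eigenvalues have negative real part, so the system is asymptotically stable.

-6, -3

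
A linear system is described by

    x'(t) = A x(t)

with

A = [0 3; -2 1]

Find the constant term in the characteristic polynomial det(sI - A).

For a 2×2 matrix, det(sI - A) = s^2 - (tr A)s + det A.
tr A = 1, det A = 6.
So p(s) = s^2 - s + 6.
The constant term is 6.

6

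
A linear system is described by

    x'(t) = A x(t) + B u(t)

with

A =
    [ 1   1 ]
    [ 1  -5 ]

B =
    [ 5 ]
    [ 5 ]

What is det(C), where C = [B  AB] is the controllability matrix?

-150

AB = [[10], [-20]]
Controllability matrix C = [B  AB] = [[5, 10], [5, -20]]
det(C) = 5·(-20) - 10·5 = -100 - 50 = -150
Since det(C) ≠ 0, rank(C) = 2 and the system is completely controllable.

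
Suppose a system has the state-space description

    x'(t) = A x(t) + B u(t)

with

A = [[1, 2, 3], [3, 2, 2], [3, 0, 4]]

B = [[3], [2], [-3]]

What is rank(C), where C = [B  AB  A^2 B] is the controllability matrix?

AB = [[-2], [7], [-3]]
A^2B = [[3], [2], [-18]]
Controllability matrix C = [B  AB  A^2B] = [[3, -2, 3], [2, 7, 2], [-3, -3, -18]]
det(C) = 3·(7·(-18) - 2·(-3)) - (-2)·(2·(-18) - 2·(-3)) + 3·(2·(-3) - 7·(-3)) = 3·(-120) - (-2)·(-30) + 3·15 = -375 ≠ 0, so rank(C) = 3.
rank(C) = 3 = n, so the pair (A, B) is completely controllable.

3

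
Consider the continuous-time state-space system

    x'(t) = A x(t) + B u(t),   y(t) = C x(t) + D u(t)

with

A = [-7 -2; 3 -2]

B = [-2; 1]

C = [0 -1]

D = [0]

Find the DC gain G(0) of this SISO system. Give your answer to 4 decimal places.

G(0) = C(-A)^{-1}B + D = -C A^{-1} B + D.
det A = 20, so A^{-1} = (1/20)·adj(A) = [[-1/10, 1/10], [-3/20, -7/20]]
A^{-1} B = [3/10, -1/20]^T
C A^{-1} B = 1/20
G(0) = D - C A^{-1} B = 0 - (1/20) = -1/20 ≈ -0.0500

-0.0500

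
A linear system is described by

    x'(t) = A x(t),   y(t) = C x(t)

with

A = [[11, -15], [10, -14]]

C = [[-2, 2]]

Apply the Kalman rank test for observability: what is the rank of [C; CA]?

1

CA = [[-2, 2]]
Observability matrix O = [C; CA] = [[-2, 2], [-2, 2]]
Every row of O is a scalar multiple of row 1 = [-2, 2] (multipliers 1, 1), so the rows span a one-dimensional space.
O ≠ 0, hence rank(O) = 1.
rank(O) = 1 < n = 2, so the pair (A, C) is not completely observable.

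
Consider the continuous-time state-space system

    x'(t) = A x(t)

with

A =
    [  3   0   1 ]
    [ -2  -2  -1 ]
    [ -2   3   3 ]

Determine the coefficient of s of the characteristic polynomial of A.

Expand det(sI - A) for the 3×3 matrix.
p(s) = s^3 - 4s^2 + 2s + 19.
(Check: constant term = det(-A) = (-1)^3 det A = 19; coefficient of s^2 = -tr A = -4.)
The coefficient of s is 2.

2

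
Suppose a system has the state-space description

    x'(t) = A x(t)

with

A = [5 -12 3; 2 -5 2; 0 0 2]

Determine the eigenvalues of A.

det(sI - A) = s^3 - (tr A)s^2 + (M11 + M22 + M33)s - det A, where Mii is the 2×2 principal minor of A obtained by deleting row i and column i.
tr A = 5 + (-5) + 2 = 2; M11 = (-5)·2 - 2·0 = -10 - 0 = -10; M22 = 5·2 - 3·0 = 10 - 0 = 10; M33 = 5·(-5) - (-12)·2 = -25 - (-24) = -1; sum of minors = -1.
det A = 5·((-5)·2 - 2·0) - (-12)·(2·2 - 2·0) + 3·(2·0 - (-5)·0) = 5·(-10) - (-12)·4 + 3·0 = -2.
So p(s) = det(sI - A) = s^3 - 2s^2 - s + 2.
Rational-root test: any integer root divides 2. Testing small divisors, s = -1 works: p(-1) = -1 + (-2) + 1 + 2 = 0, so (s + 1) is a factor.
Dividing, p(s) = (s + 1)(s^2 - 3s + 2).
Factor s^2 - 3s + 2: two numbers with sum 3 and product 2 are 2 and 1, so s^2 - 3s + 2 = (s - 2)(s - 1).
Hence p(s) = (s - 2) (s - 1) (s + 1), with roots -1, 1, 2.
At least one eigenvalue has non-negative real part, so the system is not asymptotically stable.

-1, 1, 2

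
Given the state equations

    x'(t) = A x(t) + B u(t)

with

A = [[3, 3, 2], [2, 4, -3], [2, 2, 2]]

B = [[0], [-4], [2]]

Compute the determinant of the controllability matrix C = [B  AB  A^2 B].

AB = [[-8], [-22], [-4]]
A^2B = [[-98], [-92], [-68]]
Controllability matrix C = [B  AB  A^2B] = [[0, -8, -98], [-4, -22, -92], [2, -4, -68]]
Expanding along the first row, det(C) = 0·((-22)·(-68) - (-92)·(-4)) - (-8)·((-4)·(-68) - (-92)·2) + (-98)·((-4)·(-4) - (-22)·2) = 0·1128 - (-8)·456 + (-98)·60 = -2232
Since det(C) ≠ 0, rank(C) = 3 and the system is completely controllable.

-2232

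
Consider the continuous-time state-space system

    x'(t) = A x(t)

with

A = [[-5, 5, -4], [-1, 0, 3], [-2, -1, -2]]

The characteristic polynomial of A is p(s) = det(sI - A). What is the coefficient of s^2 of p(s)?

7

Expand det(sI - A) for the 3×3 matrix.
p(s) = s^3 + 7s^2 + 10s + 59.
(Check: constant term = det(-A) = (-1)^3 det A = 59; coefficient of s^2 = -tr A = 7.)
The coefficient of s^2 is 7.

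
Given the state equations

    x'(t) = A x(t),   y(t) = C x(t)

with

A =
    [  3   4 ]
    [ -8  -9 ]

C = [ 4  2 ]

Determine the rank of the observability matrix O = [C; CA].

CA = [[-4, -2]]
Observability matrix O = [C; CA] = [[4, 2], [-4, -2]]
Every row of O is a scalar multiple of row 1 = [4, 2] (multipliers 1, -1), so the rows span a one-dimensional space.
O ≠ 0, hence rank(O) = 1.
rank(O) = 1 < n = 2, so the pair (A, C) is not completely observable.

1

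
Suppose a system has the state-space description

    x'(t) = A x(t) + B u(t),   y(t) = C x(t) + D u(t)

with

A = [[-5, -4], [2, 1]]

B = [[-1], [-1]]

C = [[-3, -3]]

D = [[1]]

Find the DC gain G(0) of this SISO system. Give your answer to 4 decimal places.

G(0) = C(-A)^{-1}B + D = -C A^{-1} B + D.
det A = 3, so A^{-1} = (1/3)·adj(A) = [[1/3, 4/3], [-2/3, -5/3]]
A^{-1} B = [-5/3, 7/3]^T
C A^{-1} B = -2
G(0) = D - C A^{-1} B = 1 - (-2) = 3

3.0000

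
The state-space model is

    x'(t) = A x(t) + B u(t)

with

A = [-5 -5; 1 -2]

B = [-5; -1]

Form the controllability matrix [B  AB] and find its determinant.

AB = [[30], [-3]]
Controllability matrix C = [B  AB] = [[-5, 30], [-1, -3]]
det(C) = (-5)·(-3) - 30·(-1) = 15 - (-30) = 45
Since det(C) ≠ 0, rank(C) = 2 and the system is completely controllable.

45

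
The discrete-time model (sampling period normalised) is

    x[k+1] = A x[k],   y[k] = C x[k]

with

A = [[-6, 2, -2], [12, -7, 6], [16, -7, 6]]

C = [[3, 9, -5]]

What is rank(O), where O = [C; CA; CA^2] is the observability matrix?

CA = [[10, -22, 18]]
CA^2 = [[-36, 48, -44]]
Observability matrix O = [C; CA; CA^2] = [[3, 9, -5], [10, -22, 18], [-36, 48, -44]]
The columns c1, c2, c3 of O are linearly dependent: -c1 + 2·c2 + 3·c3 = 0 (check each entry), so rank(O) ≤ 2.
The 2×2 minor from rows 1, 2, columns 1, 2 is 3·(-22) - 9·10 = -66 - 90 = -156 ≠ 0, so rank(O) = 2.
rank(O) = 2 < n = 3, so the pair (A, C) is not completely observable.

2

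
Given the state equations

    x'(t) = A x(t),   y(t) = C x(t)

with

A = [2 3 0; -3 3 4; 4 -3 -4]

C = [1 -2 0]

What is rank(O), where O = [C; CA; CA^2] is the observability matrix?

CA = [[8, -3, -8]]
CA^2 = [[-7, 39, 20]]
Observability matrix O = [C; CA; CA^2] = [[1, -2, 0], [8, -3, -8], [-7, 39, 20]]
det(O) = 1·((-3)·20 - (-8)·39) - (-2)·(8·20 - (-8)·(-7)) + 0·(8·39 - (-3)·(-7)) = 1·252 - (-2)·104 + 0·291 = 460 ≠ 0, so rank(O) = 3.
rank(O) = 3 = n, so the pair (A, C) is completely observable.

3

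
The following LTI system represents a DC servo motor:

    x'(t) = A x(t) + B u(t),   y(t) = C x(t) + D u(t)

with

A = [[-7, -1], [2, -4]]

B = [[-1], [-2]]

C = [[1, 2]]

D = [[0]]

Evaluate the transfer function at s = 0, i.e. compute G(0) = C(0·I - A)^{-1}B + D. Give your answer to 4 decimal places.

-1.1333

G(0) = C(-A)^{-1}B + D = -C A^{-1} B + D.
det A = 30, so A^{-1} = (1/30)·adj(A) = [[-2/15, 1/30], [-1/15, -7/30]]
A^{-1} B = [1/15, 8/15]^T
C A^{-1} B = 17/15
G(0) = D - C A^{-1} B = 0 - (17/15) = -17/15 ≈ -1.1333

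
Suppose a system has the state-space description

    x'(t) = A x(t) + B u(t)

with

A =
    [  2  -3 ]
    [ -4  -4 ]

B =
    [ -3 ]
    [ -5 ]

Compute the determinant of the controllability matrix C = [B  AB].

-51

AB = [[9], [32]]
Controllability matrix C = [B  AB] = [[-3, 9], [-5, 32]]
det(C) = (-3)·32 - 9·(-5) = -96 - (-45) = -51
Since det(C) ≠ 0, rank(C) = 2 and the system is completely controllable.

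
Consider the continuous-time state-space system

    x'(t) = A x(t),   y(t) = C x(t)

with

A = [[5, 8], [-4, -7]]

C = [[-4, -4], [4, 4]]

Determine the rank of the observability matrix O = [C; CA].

CA = [[-4, -4], [4, 4]]
Observability matrix O = [C; CA] = [[-4, -4], [4, 4], [-4, -4], [4, 4]]
Every row of O is a scalar multiple of row 1 = [-4, -4] (multipliers 1, -1, 1, -1), so the rows span a one-dimensional space.
O ≠ 0, hence rank(O) = 1.
rank(O) = 1 < n = 2, so the pair (A, C) is not completely observable.

1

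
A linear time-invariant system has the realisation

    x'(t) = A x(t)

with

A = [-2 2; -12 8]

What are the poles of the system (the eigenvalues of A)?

det(sI - A) = s^2 - (tr A)s + det A, with tr A = (-2) + 8 = 6 and det A = (-2)·8 - 2·(-12) = -16 - (-24) = 8.
So p(s) = det(sI - A) = s^2 - 6s + 8.
Factor s^2 - 6s + 8: two numbers with sum 6 and product 8 are 4 and 2, so s^2 - 6s + 8 = (s - 4)(s - 2).
Hence p(s) = (s - 4) (s - 2), with roots 2, 4.
At least one eigenvalue has non-negative real part, so the system is not asymptotically stable.

2, 4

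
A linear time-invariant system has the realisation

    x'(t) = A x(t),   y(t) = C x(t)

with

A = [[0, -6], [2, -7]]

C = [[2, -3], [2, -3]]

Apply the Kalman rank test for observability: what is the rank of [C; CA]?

1

CA = [[-6, 9], [-6, 9]]
Observability matrix O = [C; CA] = [[2, -3], [2, -3], [-6, 9], [-6, 9]]
Every row of O is a scalar multiple of row 1 = [2, -3] (multipliers 1, 1, -3, -3), so the rows span a one-dimensional space.
O ≠ 0, hence rank(O) = 1.
rank(O) = 1 < n = 2, so the pair (A, C) is not completely observable.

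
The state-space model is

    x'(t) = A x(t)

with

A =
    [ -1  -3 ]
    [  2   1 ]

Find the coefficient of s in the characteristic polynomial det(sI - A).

For a 2×2 matrix, det(sI - A) = s^2 - (tr A)s + det A.
tr A = 0, det A = 5.
So p(s) = s^2 + 5.
The coefficient of s is 0.

0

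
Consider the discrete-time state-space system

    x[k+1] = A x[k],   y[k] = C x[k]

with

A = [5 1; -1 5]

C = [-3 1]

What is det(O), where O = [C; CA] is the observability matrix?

CA = [[-16, 2]]
Observability matrix O = [C; CA] = [[-3, 1], [-16, 2]]
det(O) = (-3)·2 - 1·(-16) = -6 - (-16) = 10
Since det(O) ≠ 0, rank(O) = 2 and the system is completely observable.

10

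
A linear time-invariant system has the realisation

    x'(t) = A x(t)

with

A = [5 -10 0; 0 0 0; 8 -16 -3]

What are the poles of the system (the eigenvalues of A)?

det(sI - A) = s^3 - (tr A)s^2 + (M11 + M22 + M33)s - det A, where Mii is the 2×2 principal minor of A obtained by deleting row i and column i.
tr A = 5 + 0 + (-3) = 2; M11 = 0·(-3) - 0·(-16) = 0 - 0 = 0; M22 = 5·(-3) - 0·8 = -15 - 0 = -15; M33 = 5·0 - (-10)·0 = 0 - 0 = 0; sum of minors = -15.
det A = 5·(0·(-3) - 0·(-16)) - (-10)·(0·(-3) - 0·8) + 0·(0·(-16) - 0·8) = 5·0 - (-10)·0 + 0·0 = 0.
So p(s) = det(sI - A) = s^3 - 2s^2 - 15s.
The constant term is 0, so p(s) = s(s^2 - 2s - 15).
Factor s^2 - 2s - 15: two numbers with sum 2 and product -15 are 5 and -3, so s^2 - 2s - 15 = (s - 5)(s + 3).
Hence p(s) = s (s - 5) (s + 3), with roots -3, 0, 5.
At least one eigenvalue has non-negative real part, so the system is not asymptotically stable.

-3, 0, 5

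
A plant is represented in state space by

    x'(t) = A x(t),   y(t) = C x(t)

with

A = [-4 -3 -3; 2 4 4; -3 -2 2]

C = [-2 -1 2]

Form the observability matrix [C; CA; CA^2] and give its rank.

CA = [[0, -2, 6]]
CA^2 = [[-22, -20, 4]]
Observability matrix O = [C; CA; CA^2] = [[-2, -1, 2], [0, -2, 6], [-22, -20, 4]]
det(O) = (-2)·((-2)·4 - 6·(-20)) - (-1)·(0·4 - 6·(-22)) + 2·(0·(-20) - (-2)·(-22)) = (-2)·112 - (-1)·132 + 2·(-44) = -180 ≠ 0, so rank(O) = 3.
rank(O) = 3 = n, so the pair (A, C) is completely observable.

3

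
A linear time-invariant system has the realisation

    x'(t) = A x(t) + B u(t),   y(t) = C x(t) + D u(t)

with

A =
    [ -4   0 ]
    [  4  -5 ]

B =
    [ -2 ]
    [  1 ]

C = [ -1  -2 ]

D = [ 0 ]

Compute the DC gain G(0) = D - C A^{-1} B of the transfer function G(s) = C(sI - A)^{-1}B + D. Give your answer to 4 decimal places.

G(0) = C(-A)^{-1}B + D = -C A^{-1} B + D.
det A = 20, so A^{-1} = (1/20)·adj(A) = [[-1/4, 0], [-1/5, -1/5]]
A^{-1} B = [1/2, 1/5]^T
C A^{-1} B = -9/10
G(0) = D - C A^{-1} B = 0 - (-9/10) = 9/10 ≈ 0.9000

0.9000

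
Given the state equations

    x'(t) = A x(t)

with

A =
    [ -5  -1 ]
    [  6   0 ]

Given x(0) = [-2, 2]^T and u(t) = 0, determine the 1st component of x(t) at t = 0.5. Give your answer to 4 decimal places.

det(sI - A) = s^2 - (tr A)s + det A, with tr A = (-5) + 0 = -5 and det A = (-5)·0 - (-1)·6 = 0 - (-6) = 6.
So p(s) = det(sI - A) = s^2 + 5s + 6.
Factor s^2 + 5s + 6: two numbers with sum -5 and product 6 are -2 and -3, so s^2 + 5s + 6 = (s + 2)(s + 3).
Hence p(s) = (s + 2) (s + 3), with roots -3, -2.
The eigenvalues -3, -2 are distinct and real, so A is diagonalisable and x(t) = e^{At} x(0) = V diag(e^{λ_i t}) V^{-1} x(0), where the columns of V are the eigenvectors.
λ = -3: A - (-3)I = [[-2, -1], [6, 3]]. Row 1 gives (-2)·v1 + (-1)·v2 = 0, so take v_1 = [1, -2]^T.
λ = -2: A - (-2)I = [[-3, -1], [6, 2]]. Row 1 gives (-3)·v1 + (-1)·v2 = 0, so take v_2 = [-1, 3]^T.
V = [v_1 v_2] = [[1, -1], [-2, 3]] has det V = 1, so V^{-1} = adj(V)/det V = [[3, 1], [2, 1]].
Modal coordinates z(0) = V^{-1} x(0): 3·(-2) + 1·2 = -4; 2·(-2) + 1·2 = -2; so z(0) = [-4, -2]^T.
x_1(t) = Σ_i (v_i)_1 · z_i(0) · e^{λ_i t} (row 1 of V times the modal terms).
x_1(0.5) = 1·(-4)·e^{-3·0.5} + (-1)·(-2)·e^{-2·0.5} = (-4)·0.223130 + 2·0.367879 = -0.1568.

-0.1568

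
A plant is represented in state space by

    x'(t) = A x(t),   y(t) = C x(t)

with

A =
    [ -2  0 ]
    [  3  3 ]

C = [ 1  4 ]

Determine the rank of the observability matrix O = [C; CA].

2

CA = [[10, 12]]
Observability matrix O = [C; CA] = [[1, 4], [10, 12]]
det(O) = 1·12 - 4·10 = 12 - 40 = -28 ≠ 0, so rank(O) = 2.
rank(O) = 2 = n, so the pair (A, C) is completely observable.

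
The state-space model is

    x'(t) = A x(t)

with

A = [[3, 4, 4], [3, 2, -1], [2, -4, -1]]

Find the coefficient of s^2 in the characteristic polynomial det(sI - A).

Expand det(sI - A) for the 3×3 matrix.
p(s) = s^3 - 4s^2 - 23s + 78.
(Check: constant term = det(-A) = (-1)^3 det A = 78; coefficient of s^2 = -tr A = -4.)
The coefficient of s^2 is -4.

-4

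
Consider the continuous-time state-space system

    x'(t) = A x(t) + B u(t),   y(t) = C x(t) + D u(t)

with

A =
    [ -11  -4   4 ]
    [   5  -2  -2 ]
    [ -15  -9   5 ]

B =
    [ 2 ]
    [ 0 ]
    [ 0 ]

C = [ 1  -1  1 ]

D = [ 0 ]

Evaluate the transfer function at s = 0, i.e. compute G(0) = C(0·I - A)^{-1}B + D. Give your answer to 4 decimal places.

G(0) = C(-A)^{-1}B + D = -C A^{-1} B + D.
det A = -12, so A^{-1} = (1/-12)·adj(A) = [[7/3, 4/3, -4/3], [-5/12, -5/12, 1/6], [25/4, 13/4, -7/2]]
A^{-1} B = [14/3, -5/6, 25/2]^T
C A^{-1} B = 18
G(0) = D - C A^{-1} B = 0 - (18) = -18

-18.0000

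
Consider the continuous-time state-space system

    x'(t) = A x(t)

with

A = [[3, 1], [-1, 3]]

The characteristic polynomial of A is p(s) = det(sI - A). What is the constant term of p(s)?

For a 2×2 matrix, det(sI - A) = s^2 - (tr A)s + det A.
tr A = 6, det A = 10.
So p(s) = s^2 - 6s + 10.
The constant term is 10.

10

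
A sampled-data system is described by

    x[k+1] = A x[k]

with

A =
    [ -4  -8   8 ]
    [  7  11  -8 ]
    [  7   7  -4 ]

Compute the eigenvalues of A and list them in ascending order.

-4, 3, 4

det(zI - A) = z^3 - (tr A)z^2 + (M11 + M22 + M33)z - det A, where Mii is the 2×2 principal minor of A obtained by deleting row i and column i.
tr A = (-4) + 11 + (-4) = 3; M11 = 11·(-4) - (-8)·7 = -44 - (-56) = 12; M22 = (-4)·(-4) - 8·7 = 16 - 56 = -40; M33 = (-4)·11 - (-8)·7 = -44 - (-56) = 12; sum of minors = -16.
det A = (-4)·(11·(-4) - (-8)·7) - (-8)·(7·(-4) - (-8)·7) + 8·(7·7 - 11·7) = (-4)·12 - (-8)·28 + 8·(-28) = -48.
So p(z) = det(zI - A) = z^3 - 3z^2 - 16z + 48.
Rational-root test: any integer root divides 48. Testing small divisors, z = 3 works: p(3) = 27 + (-27) + (-48) + 48 = 0, so (z - 3) is a factor.
Dividing, p(z) = (z - 3)(z^2 - 16).
Factor z^2 - 16: two numbers with sum 0 and product -16 are 4 and -4, so z^2 - 16 = (z - 4)(z + 4).
Hence p(z) = (z - 4) (z - 3) (z + 4), with roots -4, 3, 4.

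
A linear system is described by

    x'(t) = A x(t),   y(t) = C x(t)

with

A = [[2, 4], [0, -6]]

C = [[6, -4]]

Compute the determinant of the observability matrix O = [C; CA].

336

CA = [[12, 48]]
Observability matrix O = [C; CA] = [[6, -4], [12, 48]]
det(O) = 6·48 - (-4)·12 = 288 - (-48) = 336
Since det(O) ≠ 0, rank(O) = 2 and the system is completely observable.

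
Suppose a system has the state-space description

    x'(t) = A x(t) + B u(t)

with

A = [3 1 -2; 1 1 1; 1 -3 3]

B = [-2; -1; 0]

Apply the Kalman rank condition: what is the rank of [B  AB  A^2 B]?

3

AB = [[-7], [-3], [1]]
A^2B = [[-26], [-9], [5]]
Controllability matrix C = [B  AB  A^2B] = [[-2, -7, -26], [-1, -3, -9], [0, 1, 5]]
det(C) = (-2)·((-3)·5 - (-9)·1) - (-7)·((-1)·5 - (-9)·0) + (-26)·((-1)·1 - (-3)·0) = (-2)·(-6) - (-7)·(-5) + (-26)·(-1) = 3 ≠ 0, so rank(C) = 3.
rank(C) = 3 = n, so the pair (A, B) is completely controllable.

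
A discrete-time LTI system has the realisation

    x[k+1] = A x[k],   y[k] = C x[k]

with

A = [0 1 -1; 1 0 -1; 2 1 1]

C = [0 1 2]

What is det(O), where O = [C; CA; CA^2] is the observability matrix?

CA = [[5, 2, 1]]
CA^2 = [[4, 6, -6]]
Observability matrix O = [C; CA; CA^2] = [[0, 1, 2], [5, 2, 1], [4, 6, -6]]
Expanding along the first row, det(O) = 0·(2·(-6) - 1·6) - 1·(5·(-6) - 1·4) + 2·(5·6 - 2·4) = 0·(-18) - 1·(-34) + 2·22 = 78
Since det(O) ≠ 0, rank(O) = 3 and the system is completely observable.

78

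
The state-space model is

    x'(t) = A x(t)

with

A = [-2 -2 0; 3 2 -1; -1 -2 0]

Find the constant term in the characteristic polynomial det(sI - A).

Expand det(sI - A) for the 3×3 matrix.
p(s) = s^3 - 2.
(Check: constant term = det(-A) = (-1)^3 det A = -2; coefficient of s^2 = -tr A = 0.)
The constant term is -2.

-2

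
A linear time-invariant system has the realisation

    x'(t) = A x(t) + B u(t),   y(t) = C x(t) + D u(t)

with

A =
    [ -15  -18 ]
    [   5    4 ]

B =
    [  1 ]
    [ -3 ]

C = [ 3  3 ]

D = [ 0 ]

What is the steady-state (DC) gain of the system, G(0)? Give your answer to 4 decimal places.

G(0) = C(-A)^{-1}B + D = -C A^{-1} B + D.
det A = 30, so A^{-1} = (1/30)·adj(A) = [[2/15, 3/5], [-1/6, -1/2]]
A^{-1} B = [-5/3, 4/3]^T
C A^{-1} B = -1
G(0) = D - C A^{-1} B = 0 - (-1) = 1

1.0000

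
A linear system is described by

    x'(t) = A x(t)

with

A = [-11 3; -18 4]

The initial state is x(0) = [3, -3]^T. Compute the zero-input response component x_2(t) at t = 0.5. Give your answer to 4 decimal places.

det(sI - A) = s^2 - (tr A)s + det A, with tr A = (-11) + 4 = -7 and det A = (-11)·4 - 3·(-18) = -44 - (-54) = 10.
So p(s) = det(sI - A) = s^2 + 7s + 10.
Factor s^2 + 7s + 10: two numbers with sum -7 and product 10 are -2 and -5, so s^2 + 7s + 10 = (s + 2)(s + 5).
Hence p(s) = (s + 2) (s + 5), with roots -5, -2.
The eigenvalues -5, -2 are distinct and real, so A is diagonalisable and x(t) = e^{At} x(0) = V diag(e^{λ_i t}) V^{-1} x(0), where the columns of V are the eigenvectors.
λ = -5: A - (-5)I = [[-6, 3], [-18, 9]]. Row 1 gives (-6)·v1 + 3·v2 = 0, so take v_1 = [-1, -2]^T.
λ = -2: A - (-2)I = [[-9, 3], [-18, 6]]. Row 1 gives (-9)·v1 + 3·v2 = 0, so take v_2 = [-1, -3]^T.
V = [v_1 v_2] = [[-1, -1], [-2, -3]] has det V = 1, so V^{-1} = adj(V)/det V = [[-3, 1], [2, -1]].
Modal coordinates z(0) = V^{-1} x(0): (-3)·3 + 1·(-3) = -12; 2·3 + (-1)·(-3) = 9; so z(0) = [-12, 9]^T.
x_2(t) = Σ_i (v_i)_2 · z_i(0) · e^{λ_i t} (row 2 of V times the modal terms).
x_2(0.5) = (-2)·(-12)·e^{-5·0.5} + (-3)·9·e^{-2·0.5} = 24·0.082085 + (-27)·0.367879 = -7.9627.

-7.9627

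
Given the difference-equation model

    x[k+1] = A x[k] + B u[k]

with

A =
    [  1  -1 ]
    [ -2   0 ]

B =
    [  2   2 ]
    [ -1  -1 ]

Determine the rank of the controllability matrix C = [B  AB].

AB = [[3, 3], [-4, -4]]
Controllability matrix C = [B  AB] = [[2, 2, 3, 3], [-1, -1, -4, -4]]
Take the 2×2 submatrix of C formed by columns 1, 3: [[2, 3], [-1, -4]]. Its determinant is 2·(-4) - 3·(-1) = -8 - (-3) = -5 ≠ 0.
So rank(C) ≥ 2; since C has 2 rows, rank(C) = 2.
rank(C) = 2 = n, so the pair (A, B) is completely controllable.

2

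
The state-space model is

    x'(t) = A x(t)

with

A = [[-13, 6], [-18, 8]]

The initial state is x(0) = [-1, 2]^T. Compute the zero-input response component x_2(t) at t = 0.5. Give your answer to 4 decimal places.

det(sI - A) = s^2 - (tr A)s + det A, with tr A = (-13) + 8 = -5 and det A = (-13)·8 - 6·(-18) = -104 - (-108) = 4.
So p(s) = det(sI - A) = s^2 + 5s + 4.
Factor s^2 + 5s + 4: two numbers with sum -5 and product 4 are -1 and -4, so s^2 + 5s + 4 = (s + 1)(s + 4).
Hence p(s) = (s + 1) (s + 4), with roots -4, -1.
The eigenvalues -4, -1 are distinct and real, so A is diagonalisable and x(t) = e^{At} x(0) = V diag(e^{λ_i t}) V^{-1} x(0), where the columns of V are the eigenvectors.
λ = -4: A - (-4)I = [[-9, 6], [-18, 12]]. Row 1 gives (-9)·v1 + 6·v2 = 0, so take v_1 = [-2, -3]^T.
λ = -1: A - (-1)I = [[-12, 6], [-18, 9]]. Row 1 gives (-12)·v1 + 6·v2 = 0, so take v_2 = [1, 2]^T.
V = [v_1 v_2] = [[-2, 1], [-3, 2]] has det V = -1, so V^{-1} = adj(V)/det V = [[-2, 1], [-3, 2]].
Modal coordinates z(0) = V^{-1} x(0): (-2)·(-1) + 1·2 = 4; (-3)·(-1) + 2·2 = 7; so z(0) = [4, 7]^T.
x_2(t) = Σ_i (v_i)_2 · z_i(0) · e^{λ_i t} (row 2 of V times the modal terms).
x_2(0.5) = (-3)·4·e^{-4·0.5} + 2·7·e^{-1·0.5} = (-12)·0.135335 + 14·0.606531 = 6.8674.

6.8674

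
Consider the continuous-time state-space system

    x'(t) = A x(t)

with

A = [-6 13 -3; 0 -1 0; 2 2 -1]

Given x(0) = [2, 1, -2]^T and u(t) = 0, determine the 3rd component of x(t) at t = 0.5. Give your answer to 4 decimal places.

0.9762

det(sI - A) = s^3 - (tr A)s^2 + (M11 + M22 + M33)s - det A, where Mii is the 2×2 principal minor of A obtained by deleting row i and column i.
tr A = (-6) + (-1) + (-1) = -8; M11 = (-1)·(-1) - 0·2 = 1 - 0 = 1; M22 = (-6)·(-1) - (-3)·2 = 6 - (-6) = 12; M33 = (-6)·(-1) - 13·0 = 6 - 0 = 6; sum of minors = 19.
det A = (-6)·((-1)·(-1) - 0·2) - 13·(0·(-1) - 0·2) + (-3)·(0·2 - (-1)·2) = (-6)·1 - 13·0 + (-3)·2 = -12.
So p(s) = det(sI - A) = s^3 + 8s^2 + 19s + 12.
Rational-root test: any integer root divides 12. Testing small divisors, s = -1 works: p(-1) = -1 + 8 + (-19) + 12 = 0, so (s + 1) is a factor.
Dividing, p(s) = (s + 1)(s^2 + 7s + 12).
Factor s^2 + 7s + 12: two numbers with sum -7 and product 12 are -3 and -4, so s^2 + 7s + 12 = (s + 3)(s + 4).
Hence p(s) = (s + 1) (s + 3) (s + 4), with roots -4, -3, -1.
The eigenvalues -4, -3, -1 are distinct and real, so A is diagonalisable and x(t) = e^{At} x(0) = V diag(e^{λ_i t}) V^{-1} x(0), where the columns of V are the eigenvectors.
λ = -4: A - (-4)I = [[-2, 13, -3], [0, 3, 0], [2, 2, 3]]. v must be orthogonal to every row; (row 1) × (row 2) = [9, 0, -6], so take v_1 = [3, 0, -2]^T.
λ = -3: A - (-3)I = [[-3, 13, -3], [0, 2, 0], [2, 2, 2]]. v must be orthogonal to every row; (row 1) × (row 2) = [6, 0, -6], so take v_2 = [-1, 0, 1]^T.
λ = -1: A - (-1)I = [[-5, 13, -3], [0, 0, 0], [2, 2, 0]]. v must be orthogonal to every row; (row 1) × (row 3) = [6, -6, -36], so take v_3 = [-1, 1, 6]^T.
V = [v_1 v_2 v_3] = [[3, -1, -1], [0, 0, 1], [-2, 1, 6]] has det V = -1, so V^{-1} = adj(V)/det V = [[1, -5, 1], [2, -16, 3], [0, 1, 0]].
Modal coordinates z(0) = V^{-1} x(0): 1·2 + (-5)·1 + 1·(-2) = -5; 2·2 + (-16)·1 + 3·(-2) = -18; 0·2 + 1·1 + 0·(-2) = 1; so z(0) = [-5, -18, 1]^T.
x_3(t) = Σ_i (v_i)_3 · z_i(0) · e^{λ_i t} (row 3 of V times the modal terms).
x_3(0.5) = (-2)·(-5)·e^{-4·0.5} + 1·(-18)·e^{-3·0.5} + 6·1·e^{-1·0.5} = 10·0.135335 + (-18)·0.223130 + 6·0.606531 = 0.9762.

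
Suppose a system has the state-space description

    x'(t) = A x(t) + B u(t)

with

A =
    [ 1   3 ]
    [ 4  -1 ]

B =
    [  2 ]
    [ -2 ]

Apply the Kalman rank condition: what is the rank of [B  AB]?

2

AB = [[-4], [10]]
Controllability matrix C = [B  AB] = [[2, -4], [-2, 10]]
det(C) = 2·10 - (-4)·(-2) = 20 - 8 = 12 ≠ 0, so rank(C) = 2.
rank(C) = 2 = n, so the pair (A, B) is completely controllable.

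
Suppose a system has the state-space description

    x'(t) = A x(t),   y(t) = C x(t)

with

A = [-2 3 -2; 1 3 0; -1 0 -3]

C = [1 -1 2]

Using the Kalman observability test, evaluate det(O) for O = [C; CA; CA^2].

CA = [[-5, 0, -8]]
CA^2 = [[18, -15, 34]]
Observability matrix O = [C; CA; CA^2] = [[1, -1, 2], [-5, 0, -8], [18, -15, 34]]
Expanding along the first row, det(O) = 1·(0·34 - (-8)·(-15)) - (-1)·((-5)·34 - (-8)·18) + 2·((-5)·(-15) - 0·18) = 1·(-120) - (-1)·(-26) + 2·75 = 4
Since det(O) ≠ 0, rank(O) = 3 and the system is completely observable.

4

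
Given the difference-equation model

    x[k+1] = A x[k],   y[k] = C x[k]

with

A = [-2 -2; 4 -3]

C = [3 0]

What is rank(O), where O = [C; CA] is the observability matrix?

2

CA = [[-6, -6]]
Observability matrix O = [C; CA] = [[3, 0], [-6, -6]]
det(O) = 3·(-6) - 0·(-6) = -18 - 0 = -18 ≠ 0, so rank(O) = 2.
rank(O) = 2 = n, so the pair (A, C) is completely observable.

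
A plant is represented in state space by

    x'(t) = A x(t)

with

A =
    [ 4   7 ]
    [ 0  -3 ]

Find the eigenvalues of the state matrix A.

det(sI - A) = s^2 - (tr A)s + det A, with tr A = 4 + (-3) = 1 and det A = 4·(-3) - 7·0 = -12 - 0 = -12.
So p(s) = det(sI - A) = s^2 - s - 12.
Factor s^2 - s - 12: two numbers with sum 1 and product -12 are 4 and -3, so s^2 - s - 12 = (s - 4)(s + 3).
Hence p(s) = (s - 4) (s + 3), with roots -3, 4.
At least one eigenvalue has non-negative real part, so the system is not asymptotically stable.

-3, 4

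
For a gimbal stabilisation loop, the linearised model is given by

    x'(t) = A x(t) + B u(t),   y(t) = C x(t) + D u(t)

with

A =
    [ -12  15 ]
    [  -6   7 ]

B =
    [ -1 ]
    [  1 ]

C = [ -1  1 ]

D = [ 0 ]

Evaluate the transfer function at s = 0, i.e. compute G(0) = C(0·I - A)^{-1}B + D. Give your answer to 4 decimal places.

G(0) = C(-A)^{-1}B + D = -C A^{-1} B + D.
det A = 6, so A^{-1} = (1/6)·adj(A) = [[7/6, -5/2], [1, -2]]
A^{-1} B = [-11/3, -3]^T
C A^{-1} B = 2/3
G(0) = D - C A^{-1} B = 0 - (2/3) = -2/3 ≈ -0.6667

-0.6667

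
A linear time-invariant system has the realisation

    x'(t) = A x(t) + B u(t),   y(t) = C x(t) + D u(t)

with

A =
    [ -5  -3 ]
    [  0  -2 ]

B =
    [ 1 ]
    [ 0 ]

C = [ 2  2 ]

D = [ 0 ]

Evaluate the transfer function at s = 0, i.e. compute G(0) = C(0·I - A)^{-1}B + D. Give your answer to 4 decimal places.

0.4000

G(0) = C(-A)^{-1}B + D = -C A^{-1} B + D.
det A = 10, so A^{-1} = (1/10)·adj(A) = [[-1/5, 3/10], [0, -1/2]]
A^{-1} B = [-1/5, 0]^T
C A^{-1} B = -2/5
G(0) = D - C A^{-1} B = 0 - (-2/5) = 2/5 ≈ 0.4000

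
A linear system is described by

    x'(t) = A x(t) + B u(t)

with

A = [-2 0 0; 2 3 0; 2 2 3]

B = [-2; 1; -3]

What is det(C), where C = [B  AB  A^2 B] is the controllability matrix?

-4

AB = [[4], [-1], [-11]]
A^2B = [[-8], [5], [-27]]
Controllability matrix C = [B  AB  A^2B] = [[-2, 4, -8], [1, -1, 5], [-3, -11, -27]]
Expanding along the first row, det(C) = (-2)·((-1)·(-27) - 5·(-11)) - 4·(1·(-27) - 5·(-3)) + (-8)·(1·(-11) - (-1)·(-3)) = (-2)·82 - 4·(-12) + (-8)·(-14) = -4
Since det(C) ≠ 0, rank(C) = 3 and the system is completely controllable.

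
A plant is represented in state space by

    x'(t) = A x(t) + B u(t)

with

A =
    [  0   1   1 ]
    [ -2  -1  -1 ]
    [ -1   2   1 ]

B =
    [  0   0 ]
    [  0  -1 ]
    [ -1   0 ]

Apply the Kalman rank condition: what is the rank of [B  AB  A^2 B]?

AB = [[-1, -1], [1, 1], [-1, -2]]
A^2B = [[0, -1], [2, 3], [2, 1]]
Controllability matrix C = [B  AB  A^2B] = [[0, 0, -1, -1, 0, -1], [0, -1, 1, 1, 2, 3], [-1, 0, -1, -2, 2, 1]]
Take the 3×3 submatrix of C formed by columns 1, 2, 3: [[0, 0, -1], [0, -1, 1], [-1, 0, -1]]. Its determinant is 0·((-1)·(-1) - 1·0) - 0·(0·(-1) - 1·(-1)) + (-1)·(0·0 - (-1)·(-1)) = 0·1 - 0·1 + (-1)·(-1) = 1 ≠ 0.
So rank(C) ≥ 3; since C has 3 rows, rank(C) = 3.
rank(C) = 3 = n, so the pair (A, B) is completely controllable.

3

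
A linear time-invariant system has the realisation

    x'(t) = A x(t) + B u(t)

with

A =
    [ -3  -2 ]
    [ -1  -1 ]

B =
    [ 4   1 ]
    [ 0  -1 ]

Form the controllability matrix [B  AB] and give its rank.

AB = [[-12, -1], [-4, 0]]
Controllability matrix C = [B  AB] = [[4, 1, -12, -1], [0, -1, -4, 0]]
Take the 2×2 submatrix of C formed by columns 1, 2: [[4, 1], [0, -1]]. Its determinant is 4·(-1) - 1·0 = -4 - 0 = -4 ≠ 0.
So rank(C) ≥ 2; since C has 2 rows, rank(C) = 2.
rank(C) = 2 = n, so the pair (A, B) is completely controllable.

2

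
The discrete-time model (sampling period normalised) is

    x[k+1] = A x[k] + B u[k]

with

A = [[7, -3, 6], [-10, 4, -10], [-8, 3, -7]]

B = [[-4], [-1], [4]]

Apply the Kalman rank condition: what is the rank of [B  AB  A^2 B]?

2

AB = [[-1], [-4], [1]]
A^2B = [[11], [-16], [-11]]
Controllability matrix C = [B  AB  A^2B] = [[-4, -1, 11], [-1, -4, -16], [4, 1, -11]]
The rows r1, r2, r3 of C are linearly dependent: r1 + r3 = 0 (check each entry), so rank(C) ≤ 2.
The 2×2 minor from rows 1, 2, columns 1, 2 is (-4)·(-4) - (-1)·(-1) = 16 - 1 = 15 ≠ 0, so rank(C) = 2.
rank(C) = 2 < n = 3, so the pair (A, B) is not completely controllable.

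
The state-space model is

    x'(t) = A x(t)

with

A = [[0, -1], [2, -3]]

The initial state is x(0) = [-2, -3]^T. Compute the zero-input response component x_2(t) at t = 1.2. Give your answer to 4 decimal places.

-0.4826

det(sI - A) = s^2 - (tr A)s + det A, with tr A = 0 + (-3) = -3 and det A = 0·(-3) - (-1)·2 = 0 - (-2) = 2.
So p(s) = det(sI - A) = s^2 + 3s + 2.
Factor s^2 + 3s + 2: two numbers with sum -3 and product 2 are -1 and -2, so s^2 + 3s + 2 = (s + 1)(s + 2).
Hence p(s) = (s + 1) (s + 2), with roots -2, -1.
The eigenvalues -2, -1 are distinct and real, so A is diagonalisable and x(t) = e^{At} x(0) = V diag(e^{λ_i t}) V^{-1} x(0), where the columns of V are the eigenvectors.
λ = -2: A - (-2)I = [[2, -1], [2, -1]]. Row 1 gives 2·v1 + (-1)·v2 = 0, so take v_1 = [1, 2]^T.
λ = -1: A - (-1)I = [[1, -1], [2, -2]]. Row 1 gives 1·v1 + (-1)·v2 = 0, so take v_2 = [-1, -1]^T.
V = [v_1 v_2] = [[1, -1], [2, -1]] has det V = 1, so V^{-1} = adj(V)/det V = [[-1, 1], [-2, 1]].
Modal coordinates z(0) = V^{-1} x(0): (-1)·(-2) + 1·(-3) = -1; (-2)·(-2) + 1·(-3) = 1; so z(0) = [-1, 1]^T.
x_2(t) = Σ_i (v_i)_2 · z_i(0) · e^{λ_i t} (row 2 of V times the modal terms).
x_2(1.2) = 2·(-1)·e^{-2·1.2} + (-1)·1·e^{-1·1.2} = (-2)·0.090718 + (-1)·0.301194 = -0.4826.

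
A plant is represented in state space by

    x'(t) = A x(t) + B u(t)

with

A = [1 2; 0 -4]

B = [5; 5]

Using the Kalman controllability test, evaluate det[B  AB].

AB = [[15], [-20]]
Controllability matrix C = [B  AB] = [[5, 15], [5, -20]]
det(C) = 5·(-20) - 15·5 = -100 - 75 = -175
Since det(C) ≠ 0, rank(C) = 2 and the system is completely controllable.

-175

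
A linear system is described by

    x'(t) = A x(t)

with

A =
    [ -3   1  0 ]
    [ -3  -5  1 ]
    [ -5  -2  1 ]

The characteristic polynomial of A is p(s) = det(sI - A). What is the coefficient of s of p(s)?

12

Expand det(sI - A) for the 3×3 matrix.
p(s) = s^3 + 7s^2 + 12s - 7.
(Check: constant term = det(-A) = (-1)^3 det A = -7; coefficient of s^2 = -tr A = 7.)
The coefficient of s is 12.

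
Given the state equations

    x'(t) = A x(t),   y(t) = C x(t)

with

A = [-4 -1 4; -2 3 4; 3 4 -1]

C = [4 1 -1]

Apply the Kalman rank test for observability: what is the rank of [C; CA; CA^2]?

3

CA = [[-21, -5, 21]]
CA^2 = [[157, 90, -125]]
Observability matrix O = [C; CA; CA^2] = [[4, 1, -1], [-21, -5, 21], [157, 90, -125]]
det(O) = 4·((-5)·(-125) - 21·90) - 1·((-21)·(-125) - 21·157) + (-1)·((-21)·90 - (-5)·157) = 4·(-1265) - 1·(-672) + (-1)·(-1105) = -3283 ≠ 0, so rank(O) = 3.
rank(O) = 3 = n, so the pair (A, C) is completely observable.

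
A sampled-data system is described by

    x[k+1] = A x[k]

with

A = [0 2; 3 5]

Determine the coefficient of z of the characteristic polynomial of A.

For a 2×2 matrix, det(zI - A) = z^2 - (tr A)z + det A.
tr A = 5, det A = -6.
So p(z) = z^2 - 5z - 6.
The coefficient of z is -5.

-5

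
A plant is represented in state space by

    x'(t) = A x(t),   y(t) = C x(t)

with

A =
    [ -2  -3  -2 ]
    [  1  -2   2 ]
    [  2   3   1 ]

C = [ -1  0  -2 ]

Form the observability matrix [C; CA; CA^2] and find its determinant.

36

CA = [[-2, -3, 0]]
CA^2 = [[1, 12, -2]]
Observability matrix O = [C; CA; CA^2] = [[-1, 0, -2], [-2, -3, 0], [1, 12, -2]]
Expanding along the first row, det(O) = (-1)·((-3)·(-2) - 0·12) - 0·((-2)·(-2) - 0·1) + (-2)·((-2)·12 - (-3)·1) = (-1)·6 - 0·4 + (-2)·(-21) = 36
Since det(O) ≠ 0, rank(O) = 3 and the system is completely observable.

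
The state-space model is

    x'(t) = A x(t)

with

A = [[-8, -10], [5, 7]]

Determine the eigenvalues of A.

-3, 2

det(sI - A) = s^2 - (tr A)s + det A, with tr A = (-8) + 7 = -1 and det A = (-8)·7 - (-10)·5 = -56 - (-50) = -6.
So p(s) = det(sI - A) = s^2 + s - 6.
Factor s^2 + s - 6: two numbers with sum -1 and product -6 are 2 and -3, so s^2 + s - 6 = (s - 2)(s + 3).
Hence p(s) = (s - 2) (s + 3), with roots -3, 2.
At least one eigenvalue has non-negative real part, so the system is not asymptotically stable.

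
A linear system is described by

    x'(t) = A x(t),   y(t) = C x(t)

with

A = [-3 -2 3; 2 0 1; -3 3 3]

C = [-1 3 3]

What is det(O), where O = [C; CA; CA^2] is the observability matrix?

-145

CA = [[0, 11, 9]]
CA^2 = [[-5, 27, 38]]
Observability matrix O = [C; CA; CA^2] = [[-1, 3, 3], [0, 11, 9], [-5, 27, 38]]
Expanding along the first row, det(O) = (-1)·(11·38 - 9·27) - 3·(0·38 - 9·(-5)) + 3·(0·27 - 11·(-5)) = (-1)·175 - 3·45 + 3·55 = -145
Since det(O) ≠ 0, rank(O) = 3 and the system is completely observable.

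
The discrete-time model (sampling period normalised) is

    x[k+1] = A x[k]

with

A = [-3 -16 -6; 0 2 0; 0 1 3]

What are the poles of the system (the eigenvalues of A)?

-3, 2, 3

det(zI - A) = z^3 - (tr A)z^2 + (M11 + M22 + M33)z - det A, where Mii is the 2×2 principal minor of A obtained by deleting row i and column i.
tr A = (-3) + 2 + 3 = 2; M11 = 2·3 - 0·1 = 6 - 0 = 6; M22 = (-3)·3 - (-6)·0 = -9 - 0 = -9; M33 = (-3)·2 - (-16)·0 = -6 - 0 = -6; sum of minors = -9.
det A = (-3)·(2·3 - 0·1) - (-16)·(0·3 - 0·0) + (-6)·(0·1 - 2·0) = (-3)·6 - (-16)·0 + (-6)·0 = -18.
So p(z) = det(zI - A) = z^3 - 2z^2 - 9z + 18.
Rational-root test: any integer root divides 18. Testing small divisors, z = 2 works: p(2) = 8 + (-8) + (-18) + 18 = 0, so (z - 2) is a factor.
Dividing, p(z) = (z - 2)(z^2 - 9).
Factor z^2 - 9: two numbers with sum 0 and product -9 are 3 and -3, so z^2 - 9 = (z - 3)(z + 3).
Hence p(z) = (z - 3) (z - 2) (z + 3), with roots -3, 2, 3.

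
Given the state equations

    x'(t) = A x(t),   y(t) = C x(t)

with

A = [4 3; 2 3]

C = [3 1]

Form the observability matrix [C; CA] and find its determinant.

22

CA = [[14, 12]]
Observability matrix O = [C; CA] = [[3, 1], [14, 12]]
det(O) = 3·12 - 1·14 = 36 - 14 = 22
Since det(O) ≠ 0, rank(O) = 2 and the system is completely observable.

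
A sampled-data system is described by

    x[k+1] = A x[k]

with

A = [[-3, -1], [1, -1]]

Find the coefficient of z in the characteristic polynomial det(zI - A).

4

For a 2×2 matrix, det(zI - A) = z^2 - (tr A)z + det A.
tr A = -4, det A = 4.
So p(z) = z^2 + 4z + 4.
The coefficient of z is 4.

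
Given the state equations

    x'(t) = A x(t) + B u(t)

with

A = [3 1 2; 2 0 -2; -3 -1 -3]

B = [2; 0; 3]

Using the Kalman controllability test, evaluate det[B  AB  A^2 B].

AB = [[12], [-2], [-15]]
A^2B = [[4], [54], [11]]
Controllability matrix C = [B  AB  A^2B] = [[2, 12, 4], [0, -2, 54], [3, -15, 11]]
Expanding along the first row, det(C) = 2·((-2)·11 - 54·(-15)) - 12·(0·11 - 54·3) + 4·(0·(-15) - (-2)·3) = 2·788 - 12·(-162) + 4·6 = 3544
Since det(C) ≠ 0, rank(C) = 3 and the system is completely controllable.

3544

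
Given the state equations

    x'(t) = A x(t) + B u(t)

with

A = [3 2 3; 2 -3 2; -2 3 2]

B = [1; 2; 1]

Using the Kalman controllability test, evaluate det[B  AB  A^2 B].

AB = [[10], [-2], [6]]
A^2B = [[44], [38], [-14]]
Controllability matrix C = [B  AB  A^2B] = [[1, 10, 44], [2, -2, 38], [1, 6, -14]]
Expanding along the first row, det(C) = 1·((-2)·(-14) - 38·6) - 10·(2·(-14) - 38·1) + 44·(2·6 - (-2)·1) = 1·(-200) - 10·(-66) + 44·14 = 1076
Since det(C) ≠ 0, rank(C) = 3 and the system is completely controllable.

1076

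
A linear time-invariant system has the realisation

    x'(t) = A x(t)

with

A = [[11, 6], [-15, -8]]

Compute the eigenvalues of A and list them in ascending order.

1, 2

det(sI - A) = s^2 - (tr A)s + det A, with tr A = 11 + (-8) = 3 and det A = 11·(-8) - 6·(-15) = -88 - (-90) = 2.
So p(s) = det(sI - A) = s^2 - 3s + 2.
Factor s^2 - 3s + 2: two numbers with sum 3 and product 2 are 2 and 1, so s^2 - 3s + 2 = (s - 2)(s - 1).
Hence p(s) = (s - 2) (s - 1), with roots 1, 2.
At least one eigenvalue has non-negative real part, so the system is not asymptotically stable.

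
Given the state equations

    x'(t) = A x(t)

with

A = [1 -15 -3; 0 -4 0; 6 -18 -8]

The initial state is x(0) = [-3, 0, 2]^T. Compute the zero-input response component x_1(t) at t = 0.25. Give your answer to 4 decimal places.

-3.4197

det(sI - A) = s^3 - (tr A)s^2 + (M11 + M22 + M33)s - det A, where Mii is the 2×2 principal minor of A obtained by deleting row i and column i.
tr A = 1 + (-4) + (-8) = -11; M11 = (-4)·(-8) - 0·(-18) = 32 - 0 = 32; M22 = 1·(-8) - (-3)·6 = -8 - (-18) = 10; M33 = 1·(-4) - (-15)·0 = -4 - 0 = -4; sum of minors = 38.
det A = 1·((-4)·(-8) - 0·(-18)) - (-15)·(0·(-8) - 0·6) + (-3)·(0·(-18) - (-4)·6) = 1·32 - (-15)·0 + (-3)·24 = -40.
So p(s) = det(sI - A) = s^3 + 11s^2 + 38s + 40.
Rational-root test: any integer root divides 40. Testing small divisors, s = -2 works: p(-2) = -8 + 44 + (-76) + 40 = 0, so (s + 2) is a factor.
Dividing, p(s) = (s + 2)(s^2 + 9s + 20).
Factor s^2 + 9s + 20: two numbers with sum -9 and product 20 are -4 and -5, so s^2 + 9s + 20 = (s + 4)(s + 5).
Hence p(s) = (s + 2) (s + 4) (s + 5), with roots -5, -4, -2.
The eigenvalues -5, -4, -2 are distinct and real, so A is diagonalisable and x(t) = e^{At} x(0) = V diag(e^{λ_i t}) V^{-1} x(0), where the columns of V are the eigenvectors.
λ = -5: A - (-5)I = [[6, -15, -3], [0, 1, 0], [6, -18, -3]]. v must be orthogonal to every row; (row 1) × (row 2) = [3, 0, 6], so take v_1 = [-1, 0, -2]^T.
λ = -4: A - (-4)I = [[5, -15, -3], [0, 0, 0], [6, -18, -4]]. v must be orthogonal to every row; (row 1) × (row 3) = [6, 2, 0], so take v_2 = [3, 1, 0]^T.
λ = -2: A - (-2)I = [[3, -15, -3], [0, -2, 0], [6, -18, -6]]. v must be orthogonal to every row; (row 1) × (row 2) = [-6, 0, -6], so take v_3 = [1, 0, 1]^T.
V = [v_1 v_2 v_3] = [[-1, 3, 1], [0, 1, 0], [-2, 0, 1]] has det V = 1, so V^{-1} = adj(V)/det V = [[1, -3, -1], [0, 1, 0], [2, -6, -1]].
Modal coordinates z(0) = V^{-1} x(0): 1·(-3) + (-3)·0 + (-1)·2 = -5; 0·(-3) + 1·0 + 0·2 = 0; 2·(-3) + (-6)·0 + (-1)·2 = -8; so z(0) = [-5, 0, -8]^T.
x_1(t) = Σ_i (v_i)_1 · z_i(0) · e^{λ_i t} (row 1 of V times the modal terms).
x_1(0.25) = (-1)·(-5)·e^{-5·0.25} + 3·0·e^{-4·0.25} + 1·(-8)·e^{-2·0.25} = 5·0.286505 + 0·0.367879 + (-8)·0.606531 = -3.4197.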